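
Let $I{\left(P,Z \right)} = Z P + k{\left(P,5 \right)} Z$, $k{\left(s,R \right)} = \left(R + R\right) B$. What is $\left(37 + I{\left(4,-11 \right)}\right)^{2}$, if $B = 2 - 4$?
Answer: $45369$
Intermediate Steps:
$B = -2$
$k{\left(s,R \right)} = - 4 R$ ($k{\left(s,R \right)} = \left(R + R\right) \left(-2\right) = 2 R \left(-2\right) = - 4 R$)
$I{\left(P,Z \right)} = - 20 Z + P Z$ ($I{\left(P,Z \right)} = Z P + \left(-4\right) 5 Z = P Z - 20 Z = - 20 Z + P Z$)
$\left(37 + I{\left(4,-11 \right)}\right)^{2} = \left(37 - 11 \left(-20 + 4\right)\right)^{2} = \left(37 - -176\right)^{2} = \left(37 + 176\right)^{2} = 213^{2} = 45369$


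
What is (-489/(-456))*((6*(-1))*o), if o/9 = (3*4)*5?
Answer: -66015/19 ≈ -3474.5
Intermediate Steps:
o = 540 (o = 9*((3*4)*5) = 9*(12*5) = 9*60 = 540)
(-489/(-456))*((6*(-1))*o) = (-489/(-456))*((6*(-1))*540) = (-489*(-1/456))*(-6*540) = (163/152)*(-3240) = -66015/19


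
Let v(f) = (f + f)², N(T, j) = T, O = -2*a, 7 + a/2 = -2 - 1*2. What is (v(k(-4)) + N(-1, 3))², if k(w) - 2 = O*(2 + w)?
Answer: 875153889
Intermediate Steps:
a = -22 (a = -14 + 2*(-2 - 1*2) = -14 + 2*(-2 - 2) = -14 + 2*(-4) = -14 - 8 = -22)
O = 44 (O = -2*(-22) = 44)
k(w) = 90 + 44*w (k(w) = 2 + 44*(2 + w) = 2 + (88 + 44*w) = 90 + 44*w)
v(f) = 4*f² (v(f) = (2*f)² = 4*f²)
(v(k(-4)) + N(-1, 3))² = (4*(90 + 44*(-4))² - 1)² = (4*(90 - 176)² - 1)² = (4*(-86)² - 1)² = (4*7396 - 1)² = (29584 - 1)² = 29583² = 875153889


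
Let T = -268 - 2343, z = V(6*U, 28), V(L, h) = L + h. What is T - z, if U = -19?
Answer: -2525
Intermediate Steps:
z = -86 (z = 6*(-19) + 28 = -114 + 28 = -86)
T = -2611
T - z = -2611 - 1*(-86) = -2611 + 86 = -2525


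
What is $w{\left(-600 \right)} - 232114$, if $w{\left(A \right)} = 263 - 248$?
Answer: $-232099$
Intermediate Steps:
$w{\left(A \right)} = 15$
$w{\left(-600 \right)} - 232114 = 15 - 232114 = -232099$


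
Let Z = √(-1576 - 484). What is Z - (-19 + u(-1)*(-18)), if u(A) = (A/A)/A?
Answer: 1 + 2*I*√515 ≈ 1.0 + 45.387*I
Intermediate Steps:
u(A) = 1/A
Z = 2*I*√515 (Z = √(-2060) = 2*I*√515 ≈ 45.387*I)
Z - (-19 + u(-1)*(-18)) = 2*I*√515 - (-19 - 18/(-1)) = 2*I*√515 - (-19 - 1*(-18)) = 2*I*√515 - (-19 + 18) = 2*I*√515 - 1*(-1) = 2*I*√515 + 1 = 1 + 2*I*√515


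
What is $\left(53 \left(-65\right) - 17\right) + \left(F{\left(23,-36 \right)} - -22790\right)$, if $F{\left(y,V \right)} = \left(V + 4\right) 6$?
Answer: $19136$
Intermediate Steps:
$F{\left(y,V \right)} = 24 + 6 V$ ($F{\left(y,V \right)} = \left(4 + V\right) 6 = 24 + 6 V$)
$\left(53 \left(-65\right) - 17\right) + \left(F{\left(23,-36 \right)} - -22790\right) = \left(53 \left(-65\right) - 17\right) + \left(\left(24 + 6 \left(-36\right)\right) - -22790\right) = \left(-3445 - 17\right) + \left(\left(24 - 216\right) + 22790\right) = -3462 + \left(-192 + 22790\right) = -3462 + 22598 = 19136$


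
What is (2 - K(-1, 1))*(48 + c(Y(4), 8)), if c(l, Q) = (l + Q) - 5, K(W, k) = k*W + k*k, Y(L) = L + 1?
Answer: 112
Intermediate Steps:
Y(L) = 1 + L
K(W, k) = k² + W*k (K(W, k) = W*k + k² = k² + W*k)
c(l, Q) = -5 + Q + l (c(l, Q) = (Q + l) - 5 = -5 + Q + l)
(2 - K(-1, 1))*(48 + c(Y(4), 8)) = (2 - (-1 + 1))*(48 + (-5 + 8 + (1 + 4))) = (2 - 0)*(48 + (-5 + 8 + 5)) = (2 - 1*0)*(48 + 8) = (2 + 0)*56 = 2*56 = 112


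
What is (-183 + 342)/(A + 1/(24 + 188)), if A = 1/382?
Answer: 2146076/99 ≈ 21678.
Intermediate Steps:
A = 1/382 ≈ 0.0026178
(-183 + 342)/(A + 1/(24 + 188)) = (-183 + 342)/(1/382 + 1/(24 + 188)) = 159/(1/382 + 1/212) = 159/(297/40492) = 159*(40492/297) = 2146076/99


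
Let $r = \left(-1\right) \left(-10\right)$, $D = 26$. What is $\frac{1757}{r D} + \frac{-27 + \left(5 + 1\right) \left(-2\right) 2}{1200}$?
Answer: $\frac{34919}{5200} \approx 6.7152$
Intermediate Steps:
$r = 10$
$\frac{1757}{r D} + \frac{-27 + \left(5 + 1\right) \left(-2\right) 2}{1200} = \frac{1757}{10 \cdot 26} + \frac{-27 + \left(5 + 1\right) \left(-2\right) 2}{1200} = \frac{1757}{260} + \left(-27 + 6 \left(-2\right) 2\right) \frac{1}{1200} = 1757 \cdot \frac{1}{260} + \left(-27 - 24\right) \frac{1}{1200} = \frac{1757}{260} + \left(-27 - 24\right) \frac{1}{1200} = \frac{1757}{260} - \frac{17}{400} = \frac{34919}{5200}$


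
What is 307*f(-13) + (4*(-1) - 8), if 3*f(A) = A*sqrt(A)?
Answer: -12 - 3991*I*sqrt(13)/3 ≈ -12.0 - 4796.6*I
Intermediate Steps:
f(A) = A**(3/2)/3 (f(A) = (A*sqrt(A))/3 = A**(3/2)/3)
307*f(-13) + (4*(-1) - 8) = 307*((-13)**(3/2)/3) + (4*(-1) - 8) = 307*((-13*I*sqrt(13))/3) + (-4 - 8) = 307*(-13*I*sqrt(13)/3) - 12 = -3991*I*sqrt(13)/3 - 12 = -12 - 3991*I*sqrt(13)/3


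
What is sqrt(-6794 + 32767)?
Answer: sqrt(25973) ≈ 161.16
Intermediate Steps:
sqrt(-6794 + 32767) = sqrt(25973)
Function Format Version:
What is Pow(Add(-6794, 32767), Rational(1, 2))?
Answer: Pow(25973, Rational(1, 2)) ≈ 161.16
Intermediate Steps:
Pow(Add(-6794, 32767), Rational(1, 2)) = Pow(25973, Rational(1, 2))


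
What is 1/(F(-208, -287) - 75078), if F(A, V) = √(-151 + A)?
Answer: -75078/5636706443 - I*√359/5636706443 ≈ -1.3319e-5 - 3.3614e-9*I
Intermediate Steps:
1/(F(-208, -287) - 75078) = 1/(√(-151 - 208) - 75078) = 1/(√(-359) - 75078) = 1/(I*√359 - 75078) = 1/(-75078 + I*√359)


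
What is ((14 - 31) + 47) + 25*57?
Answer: 1455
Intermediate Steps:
((14 - 31) + 47) + 25*57 = (-17 + 47) + 1425 = 30 + 1425 = 1455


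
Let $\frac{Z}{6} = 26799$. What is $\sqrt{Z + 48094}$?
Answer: $2 \sqrt{52222} \approx 457.04$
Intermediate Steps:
$Z = 160794$ ($Z = 6 \cdot 26799 = 160794$)
$\sqrt{Z + 48094} = \sqrt{160794 + 48094} = \sqrt{208888} = 2 \sqrt{52222}$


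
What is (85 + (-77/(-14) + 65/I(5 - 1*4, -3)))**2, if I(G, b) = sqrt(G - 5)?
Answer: 7134 - 11765*I/2 ≈ 7134.0 - 5882.5*I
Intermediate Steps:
I(G, b) = sqrt(-5 + G)
(85 + (-77/(-14) + 65/I(5 - 1*4, -3)))**2 = (85 + (-77/(-14) + 65/(sqrt(-5 + (5 - 1*4)))))**2 = (85 + (-77*(-1/14) + 65/(sqrt(-5 + (5 - 4)))))**2 = (85 + (11/2 + 65/(sqrt(-5 + 1))))**2 = (85 + (11/2 + 65/(sqrt(-4))))**2 = (85 + (11/2 + 65/((2*I))))**2 = (85 + (11/2 + 65*(-I/2)))**2 = (85 + (11/2 - 65*I/2))**2 = (181/2 - 65*I/2)**2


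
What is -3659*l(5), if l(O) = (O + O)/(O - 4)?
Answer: -36590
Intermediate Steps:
l(O) = 2*O/(-4 + O) (l(O) = (2*O)/(-4 + O) = 2*O/(-4 + O))
-3659*l(5) = -7318*5/(-4 + 5) = -7318*5/1 = -7318*5 = -3659*10 = -36590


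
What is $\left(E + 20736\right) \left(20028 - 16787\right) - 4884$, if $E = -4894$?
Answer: $51339038$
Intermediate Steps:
$\left(E + 20736\right) \left(20028 - 16787\right) - 4884 = \left(-4894 + 20736\right) \left(20028 - 16787\right) - 4884 = 15842 \cdot 3241 - 4884 = 51343922 - 4884 = 51339038$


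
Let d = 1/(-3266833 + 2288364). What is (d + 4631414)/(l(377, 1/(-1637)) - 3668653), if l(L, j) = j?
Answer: -7418384756195105/5876278712183178 ≈ -1.2624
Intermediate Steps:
d = -1/978469 (d = 1/(-978469) = -1/978469 ≈ -1.0220e-6)
(d + 4631414)/(l(377, 1/(-1637)) - 3668653) = (-1/978469 + 4631414)/(1/(-1637) - 3668653) = 4531695025165/(978469*(-1/1637 - 3668653)) = 4531695025165/(978469*(-6005584962/1637)) = (4531695025165/978469)*(-1637/6005584962) = -7418384756195105/5876278712183178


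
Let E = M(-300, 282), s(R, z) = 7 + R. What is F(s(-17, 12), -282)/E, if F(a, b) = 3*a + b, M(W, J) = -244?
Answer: 78/61 ≈ 1.2787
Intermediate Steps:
F(a, b) = b + 3*a
E = -244
F(s(-17, 12), -282)/E = (-282 + 3*(7 - 17))/(-244) = (-282 + 3*(-10))*(-1/244) = (-282 - 30)*(-1/244) = -312*(-1/244) = 78/61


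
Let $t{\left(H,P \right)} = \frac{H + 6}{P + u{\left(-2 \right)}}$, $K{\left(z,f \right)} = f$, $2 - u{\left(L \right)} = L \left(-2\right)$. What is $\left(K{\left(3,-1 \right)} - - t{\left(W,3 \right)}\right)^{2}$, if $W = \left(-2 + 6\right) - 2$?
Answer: $49$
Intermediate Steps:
$W = 2$ ($W = 4 - 2 = 2$)
$u{\left(L \right)} = 2 + 2 L$ ($u{\left(L \right)} = 2 - L \left(-2\right) = 2 - - 2 L = 2 + 2 L$)
$t{\left(H,P \right)} = \frac{6 + H}{-2 + P}$ ($t{\left(H,P \right)} = \frac{H + 6}{P + \left(2 + 2 \left(-2\right)\right)} = \frac{6 + H}{P + \left(2 - 4\right)} = \frac{6 + H}{P - 2} = \frac{6 + H}{-2 + P}$)
$\left(K{\left(3,-1 \right)} - - t{\left(W,3 \right)}\right)^{2} = \left(-1 + \left(\frac{6 + 2}{-2 + 3} - 0\right)\right)^{2} = \left(-1 + \left(1^{-1} \cdot 8 + 0\right)\right)^{2} = \left(-1 + \left(1 \cdot 8 + 0\right)\right)^{2} = \left(-1 + \left(8 + 0\right)\right)^{2} = \left(-1 + 8\right)^{2} = 7^{2} = 49$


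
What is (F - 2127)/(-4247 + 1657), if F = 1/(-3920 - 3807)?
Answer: 1643533/2001293 ≈ 0.82124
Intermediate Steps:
F = -1/7727 (F = 1/(-7727) = -1/7727 ≈ -0.00012942)
(F - 2127)/(-4247 + 1657) = (-1/7727 - 2127)/(-4247 + 1657) = -16435330/7727/(-2590) = -16435330/7727*(-1/2590) = 1643533/2001293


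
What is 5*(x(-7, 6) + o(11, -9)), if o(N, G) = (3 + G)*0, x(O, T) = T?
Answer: 30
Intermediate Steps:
o(N, G) = 0
5*(x(-7, 6) + o(11, -9)) = 5*(6 + 0) = 5*6 = 30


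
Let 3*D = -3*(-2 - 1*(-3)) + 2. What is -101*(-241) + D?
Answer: 73022/3 ≈ 24341.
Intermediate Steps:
D = -⅓ (D = (-3*(-2 - 1*(-3)) + 2)/3 = (-3*(-2 + 3) + 2)/3 = (-3*1 + 2)/3 = (-3 + 2)/3 = (⅓)*(-1) = -⅓ ≈ -0.33333)
-101*(-241) + D = -101*(-241) - ⅓ = 24341 - ⅓ = 73022/3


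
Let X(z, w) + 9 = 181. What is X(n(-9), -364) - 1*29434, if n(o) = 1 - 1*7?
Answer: -29262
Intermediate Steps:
n(o) = -6 (n(o) = 1 - 7 = -6)
X(z, w) = 172 (X(z, w) = -9 + 181 = 172)
X(n(-9), -364) - 1*29434 = 172 - 1*29434 = 172 - 29434 = -29262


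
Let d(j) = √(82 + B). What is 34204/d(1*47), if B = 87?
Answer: 34204/13 ≈ 2631.1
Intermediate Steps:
d(j) = 13 (d(j) = √(82 + 87) = √169 = 13)
34204/d(1*47) = 34204/13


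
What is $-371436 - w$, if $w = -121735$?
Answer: $-249701$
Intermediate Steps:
$-371436 - w = -371436 - -121735 = -371436 + 121735 = -249701$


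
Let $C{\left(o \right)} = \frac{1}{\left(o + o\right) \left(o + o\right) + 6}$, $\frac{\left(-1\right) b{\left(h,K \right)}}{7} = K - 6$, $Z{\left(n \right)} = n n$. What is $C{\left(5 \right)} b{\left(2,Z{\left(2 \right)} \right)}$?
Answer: $\frac{7}{53} \approx 0.13208$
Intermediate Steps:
$Z{\left(n \right)} = n^{2}$
$b{\left(h,K \right)} = 42 - 7 K$ ($b{\left(h,K \right)} = - 7 \left(K - 6\right) = - 7 \left(-6 + K\right) = 42 - 7 K$)
$C{\left(o \right)} = \frac{1}{6 + 4 o^{2}}$ ($C{\left(o \right)} = \frac{1}{2 o 2 o + 6} = \frac{1}{4 o^{2} + 6} = \frac{1}{6 + 4 o^{2}}$)
$C{\left(5 \right)} b{\left(2,Z{\left(2 \right)} \right)} = \frac{1}{2 \left(3 + 2 \cdot 5^{2}\right)} \left(42 - 7 \cdot 2^{2}\right) = \frac{1}{2 \left(3 + 2 \cdot 25\right)} \left(42 - 28\right) = \frac{1}{2 \left(3 + 50\right)} \left(42 - 28\right) = \frac{1}{2 \cdot 53} \cdot 14 = \frac{1}{2} \cdot \frac{1}{53} \cdot 14 = \frac{1}{106} \cdot 14 = \frac{7}{53}$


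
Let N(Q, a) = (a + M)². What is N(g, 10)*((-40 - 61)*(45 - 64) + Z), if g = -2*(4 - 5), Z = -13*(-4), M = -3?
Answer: 96579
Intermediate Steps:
Z = 52
g = 2 (g = -2*(-1) = 2)
N(Q, a) = (-3 + a)² (N(Q, a) = (a - 3)² = (-3 + a)²)
N(g, 10)*((-40 - 61)*(45 - 64) + Z) = (-3 + 10)²*((-40 - 61)*(45 - 64) + 52) = 7²*(-101*(-19) + 52) = 49*(1919 + 52) = 49*1971 = 96579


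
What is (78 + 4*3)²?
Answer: 8100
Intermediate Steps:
(78 + 4*3)² = (78 + 12)² = 90² = 8100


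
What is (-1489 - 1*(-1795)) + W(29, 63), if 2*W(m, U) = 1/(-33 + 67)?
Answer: 20809/68 ≈ 306.01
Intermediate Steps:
W(m, U) = 1/68 (W(m, U) = 1/(2*(-33 + 67)) = (1/2)/34 = (1/2)*(1/34) = 1/68)
(-1489 - 1*(-1795)) + W(29, 63) = (-1489 - 1*(-1795)) + 1/68 = (-1489 + 1795) + 1/68 = 306 + 1/68 = 20809/68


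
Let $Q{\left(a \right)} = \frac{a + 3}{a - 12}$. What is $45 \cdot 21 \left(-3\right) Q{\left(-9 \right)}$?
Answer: $-810$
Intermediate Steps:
$Q{\left(a \right)} = \frac{3 + a}{-12 + a}$
$45 \cdot 21 \left(-3\right) Q{\left(-9 \right)} = 45 \cdot 21 \left(-3\right) \frac{3 - 9}{-12 - 9} = 45 \left(-63\right) \frac{1}{-21} \left(-6\right) = - 2835 \left(\left(- \frac{1}{21}\right) \left(-6\right)\right) = \left(-2835\right) \frac{2}{7} = -810$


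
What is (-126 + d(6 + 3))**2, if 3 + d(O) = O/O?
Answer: 16384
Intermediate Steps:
d(O) = -2 (d(O) = -3 + O/O = -3 + 1 = -2)
(-126 + d(6 + 3))**2 = (-126 - 2)**2 = (-128)**2 = 16384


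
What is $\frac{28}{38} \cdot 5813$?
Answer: $\frac{81382}{19} \approx 4283.3$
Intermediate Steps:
$\frac{28}{38} \cdot 5813 = 28 \cdot \frac{1}{38} \cdot 5813 = \frac{14}{19} \cdot 5813 = \frac{81382}{19}$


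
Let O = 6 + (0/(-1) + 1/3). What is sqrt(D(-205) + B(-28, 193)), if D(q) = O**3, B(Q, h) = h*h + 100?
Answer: sqrt(3045846)/9 ≈ 193.92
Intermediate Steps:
O = 19/3 (O = 6 + (0*(-1) + 1*(1/3)) = 6 + (0 + 1/3) = 6 + 1/3 = 19/3 ≈ 6.3333)
B(Q, h) = 100 + h**2 (B(Q, h) = h**2 + 100 = 100 + h**2)
D(q) = 6859/27 (D(q) = (19/3)**3 = 6859/27)
sqrt(D(-205) + B(-28, 193)) = sqrt(6859/27 + (100 + 193**2)) = sqrt(6859/27 + (100 + 37249)) = sqrt(6859/27 + 37349) = sqrt(1015282/27) = sqrt(3045846)/9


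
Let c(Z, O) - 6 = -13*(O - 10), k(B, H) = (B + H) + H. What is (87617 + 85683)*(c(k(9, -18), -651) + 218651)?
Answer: 39382425000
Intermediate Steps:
k(B, H) = B + 2*H
c(Z, O) = 136 - 13*O (c(Z, O) = 6 - 13*(O - 10) = 6 - 13*(-10 + O) = 6 + (130 - 13*O) = 136 - 13*O)
(87617 + 85683)*(c(k(9, -18), -651) + 218651) = (87617 + 85683)*((136 - 13*(-651)) + 218651) = 173300*((136 + 8463) + 218651) = 173300*(8599 + 218651) = 173300*227250 = 39382425000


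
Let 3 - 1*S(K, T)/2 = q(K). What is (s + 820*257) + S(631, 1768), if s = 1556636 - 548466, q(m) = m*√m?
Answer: 1218916 - 1262*√631 ≈ 1.1872e+6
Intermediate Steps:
q(m) = m^(3/2)
S(K, T) = 6 - 2*K^(3/2)
s = 1008170
(s + 820*257) + S(631, 1768) = (1008170 + 820*257) + (6 - 1262*√631) = (1008170 + 210740) + (6 - 1262*√631) = 1218910 + (6 - 1262*√631) = 1218916 - 1262*√631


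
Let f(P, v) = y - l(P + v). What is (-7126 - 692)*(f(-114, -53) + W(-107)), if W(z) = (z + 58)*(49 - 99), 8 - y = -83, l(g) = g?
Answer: -21171144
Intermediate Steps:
y = 91 (y = 8 - 1*(-83) = 8 + 83 = 91)
f(P, v) = 91 - P - v (f(P, v) = 91 - (P + v) = 91 + (-P - v) = 91 - P - v)
W(z) = -2900 - 50*z (W(z) = (58 + z)*(-50) = -2900 - 50*z)
(-7126 - 692)*(f(-114, -53) + W(-107)) = (-7126 - 692)*((91 - 1*(-114) - 1*(-53)) + (-2900 - 50*(-107))) = -7818*((91 + 114 + 53) + (-2900 + 5350)) = -7818*(258 + 2450) = -7818*2708 = -21171144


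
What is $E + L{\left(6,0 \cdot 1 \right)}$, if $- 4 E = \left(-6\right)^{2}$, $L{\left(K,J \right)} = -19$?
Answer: $-28$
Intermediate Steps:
$E = -9$ ($E = - \frac{\left(-6\right)^{2}}{4} = \left(- \frac{1}{4}\right) 36 = -9$)
$E + L{\left(6,0 \cdot 1 \right)} = -9 - 19 = -28$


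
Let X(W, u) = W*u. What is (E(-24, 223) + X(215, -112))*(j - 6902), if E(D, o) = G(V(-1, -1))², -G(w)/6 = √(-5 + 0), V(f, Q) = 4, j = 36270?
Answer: -712467680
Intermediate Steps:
G(w) = -6*I*√5 (G(w) = -6*√(-5 + 0) = -6*I*√5)
E(D, o) = -180 (E(D, o) = (-6*I*√5)² = -180)
(E(-24, 223) + X(215, -112))*(j - 6902) = (-180 + 215*(-112))*(36270 - 6902) = (-180 - 24080)*29368 = -24260*29368 = -712467680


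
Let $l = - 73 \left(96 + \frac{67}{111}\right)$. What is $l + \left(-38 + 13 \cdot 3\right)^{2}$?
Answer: $- \frac{782668}{111} \approx -7051.1$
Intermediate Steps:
$l = - \frac{782779}{111}$ ($l = - 73 \left(96 + 67 \cdot \frac{1}{111}\right) = - 73 \left(96 + \frac{67}{111}\right) = \left(-73\right) \frac{10723}{111} = - \frac{782779}{111} \approx -7052.1$)
$l + \left(-38 + 13 \cdot 3\right)^{2} = - \frac{782779}{111} + \left(-38 + 13 \cdot 3\right)^{2} = - \frac{782779}{111} + \left(-38 + 39\right)^{2} = - \frac{782779}{111} + 1^{2} = - \frac{782779}{111} + 1 = - \frac{782668}{111}$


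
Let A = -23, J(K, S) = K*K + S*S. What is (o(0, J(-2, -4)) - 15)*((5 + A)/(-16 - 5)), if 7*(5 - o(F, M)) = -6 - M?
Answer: -264/49 ≈ -5.3878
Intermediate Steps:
J(K, S) = K² + S²
o(F, M) = 41/7 + M/7 (o(F, M) = 5 - (-6 - M)/7 = 5 + (6/7 + M/7) = 41/7 + M/7)
(o(0, J(-2, -4)) - 15)*((5 + A)/(-16 - 5)) = ((41/7 + ((-2)² + (-4)²)/7) - 15)*((5 - 23)/(-16 - 5)) = ((41/7 + (4 + 16)/7) - 15)*(-18/(-21)) = ((41/7 + (⅐)*20) - 15)*(-18*(-1/21)) = ((41/7 + 20/7) - 15)*(6/7) = (61/7 - 15)*(6/7) = -44/7*6/7 = -264/49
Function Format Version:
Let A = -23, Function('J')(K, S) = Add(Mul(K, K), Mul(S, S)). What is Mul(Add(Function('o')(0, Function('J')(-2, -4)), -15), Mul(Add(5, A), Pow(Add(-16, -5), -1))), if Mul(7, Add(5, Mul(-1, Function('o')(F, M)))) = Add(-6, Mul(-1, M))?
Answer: Rational(-264, 49) ≈ -5.3878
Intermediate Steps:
Function('J')(K, S) = Add(Pow(K, 2), Pow(S, 2))
Function('o')(F, M) = Add(Rational(41, 7), Mul(Rational(1, 7), M)) (Function('o')(F, M) = Add(5, Mul(Rational(-1, 7), Add(-6, Mul(-1, M)))) = Add(5, Add(Rational(6, 7), Mul(Rational(1, 7), M))) = Add(Rational(41, 7), Mul(Rational(1, 7), M)))
Mul(Add(Function('o')(0, Function('J')(-2, -4)), -15), Mul(Add(5, A), Pow(Add(-16, -5), -1))) = Mul(Add(Add(Rational(41, 7), Mul(Rational(1, 7), Add(Pow(-2, 2), Pow(-4, 2)))), -15), Mul(Add(5, -23), Pow(Add(-16, -5), -1))) = Mul(Add(Add(Rational(41, 7), Mul(Rational(1, 7), Add(4, 16))), -15), Mul(-18, Pow(-21, -1))) = Mul(Add(Add(Rational(41, 7), Mul(Rational(1, 7), 20)), -15), Mul(-18, Rational(-1, 21))) = Mul(Add(Add(Rational(41, 7), Rational(20, 7)), -15), Rational(6, 7)) = Mul(Add(Rational(61, 7), -15), Rational(6, 7)) = Mul(Rational(-44, 7), Rational(6, 7)) = Rational(-264, 49)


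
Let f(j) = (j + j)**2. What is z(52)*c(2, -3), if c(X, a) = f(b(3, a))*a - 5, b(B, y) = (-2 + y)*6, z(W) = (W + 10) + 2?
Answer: -691520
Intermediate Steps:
z(W) = 12 + W (z(W) = (10 + W) + 2 = 12 + W)
b(B, y) = -12 + 6*y
f(j) = 4*j**2 (f(j) = (2*j)**2 = 4*j**2)
c(X, a) = -5 + 4*a*(-12 + 6*a)**2 (c(X, a) = (4*(-12 + 6*a)**2)*a - 5 = 4*a*(-12 + 6*a)**2 - 5 = -5 + 4*a*(-12 + 6*a)**2)
z(52)*c(2, -3) = (12 + 52)*(-5 + 144*(-3)*(-2 - 3)**2) = 64*(-5 + 144*(-3)*(-5)**2) = 64*(-5 + 144*(-3)*25) = 64*(-5 - 10800) = 64*(-10805) = -691520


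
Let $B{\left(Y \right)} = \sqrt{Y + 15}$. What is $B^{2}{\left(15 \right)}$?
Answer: $30$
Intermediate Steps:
$B{\left(Y \right)} = \sqrt{15 + Y}$
$B^{2}{\left(15 \right)} = \left(\sqrt{15 + 15}\right)^{2} = \left(\sqrt{30}\right)^{2} = 30$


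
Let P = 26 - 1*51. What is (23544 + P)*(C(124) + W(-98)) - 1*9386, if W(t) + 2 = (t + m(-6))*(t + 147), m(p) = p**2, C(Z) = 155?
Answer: -67861701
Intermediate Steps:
P = -25 (P = 26 - 51 = -25)
W(t) = -2 + (36 + t)*(147 + t) (W(t) = -2 + (t + (-6)**2)*(t + 147) = -2 + (t + 36)*(147 + t) = -2 + (36 + t)*(147 + t))
(23544 + P)*(C(124) + W(-98)) - 1*9386 = (23544 - 25)*(155 + (5290 + (-98)**2 + 183*(-98))) - 1*9386 = 23519*(155 + (5290 + 9604 - 17934)) - 9386 = 23519*(155 - 3040) - 9386 = 23519*(-2885) - 9386 = -67852315 - 9386 = -67861701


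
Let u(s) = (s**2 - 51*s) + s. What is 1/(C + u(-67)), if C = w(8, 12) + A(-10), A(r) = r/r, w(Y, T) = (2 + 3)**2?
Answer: 1/7865 ≈ 0.00012715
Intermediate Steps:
w(Y, T) = 25 (w(Y, T) = 5**2 = 25)
u(s) = s**2 - 50*s
A(r) = 1
C = 26 (C = 25 + 1 = 26)
1/(C + u(-67)) = 1/(26 - 67*(-50 - 67)) = 1/(26 - 67*(-117)) = 1/(26 + 7839) = 1/7865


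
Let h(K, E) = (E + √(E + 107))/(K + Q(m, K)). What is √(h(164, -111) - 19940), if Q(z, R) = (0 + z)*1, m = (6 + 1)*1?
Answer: √(-64787169 + 38*I)/57 ≈ 4.1413e-5 + 141.21*I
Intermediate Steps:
m = 7 (m = 7*1 = 7)
Q(z, R) = z (Q(z, R) = z*1 = z)
h(K, E) = (E + √(107 + E))/(7 + K) (h(K, E) = (E + √(E + 107))/(K + 7) = (E + √(107 + E))/(7 + K))
√(h(164, -111) - 19940) = √((-111 + √(107 - 111))/(7 + 164) - 19940) = √((-111 + √(-4))/171 - 19940) = √((-111 + 2*I)/171 - 19940) = √((-37/57 + 2*I/171) - 19940) = √(-1136617/57 + 2*I/171)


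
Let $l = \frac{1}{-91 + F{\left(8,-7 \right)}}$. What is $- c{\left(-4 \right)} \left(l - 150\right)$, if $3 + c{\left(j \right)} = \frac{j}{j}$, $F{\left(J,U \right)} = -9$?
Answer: $- \frac{15001}{50} \approx -300.02$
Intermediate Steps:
$c{\left(j \right)} = -2$ ($c{\left(j \right)} = -3 + \frac{j}{j} = -3 + 1 = -2$)
$l = - \frac{1}{100}$ ($l = \frac{1}{-91 - 9} = \frac{1}{-100} = - \frac{1}{100} \approx -0.01$)
$- c{\left(-4 \right)} \left(l - 150\right) = - \left(-2\right) \left(- \frac{1}{100} - 150\right) = - \frac{\left(-2\right) \left(-15001\right)}{100} = \left(-1\right) \frac{15001}{50} = - \frac{15001}{50}$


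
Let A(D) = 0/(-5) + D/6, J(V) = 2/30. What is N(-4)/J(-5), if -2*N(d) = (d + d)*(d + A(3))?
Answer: -210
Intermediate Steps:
J(V) = 1/15 (J(V) = 2*(1/30) = 1/15)
A(D) = D/6 (A(D) = 0*(-⅕) + D*(⅙) = 0 + D/6 = D/6)
N(d) = -d*(½ + d) (N(d) = -(d + d)*(d + (⅙)*3)/2 = -2*d*(d + ½)/2 = -2*d*(½ + d)/2 = -d*(½ + d))
N(-4)/J(-5) = (-1*(-4)*(½ - 4))/(1/15) = -1*(-4)*(-7/2)*15 = -14*15 = -210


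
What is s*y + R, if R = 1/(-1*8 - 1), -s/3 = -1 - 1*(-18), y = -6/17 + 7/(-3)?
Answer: 1232/9 ≈ 136.89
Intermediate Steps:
y = -137/51 (y = -6*1/17 + 7*(-⅓) = -6/17 - 7/3 = -137/51 ≈ -2.6863)
s = -51 (s = -3*(-1 - 1*(-18)) = -3*(-1 + 18) = -3*17 = -51)
R = -⅑ (R = 1/(-8 - 1) = 1/(-9) = -⅑ ≈ -0.11111)
s*y + R = -51*(-137/51) - ⅑ = 137 - ⅑ = 1232/9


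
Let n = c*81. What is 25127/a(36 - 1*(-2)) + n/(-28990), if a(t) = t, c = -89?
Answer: 182176418/275405 ≈ 661.49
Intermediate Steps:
n = -7209 (n = -89*81 = -7209)
25127/a(36 - 1*(-2)) + n/(-28990) = 25127/(36 - 1*(-2)) - 7209/(-28990) = 25127/(36 + 2) - 7209*(-1/28990) = 25127/38 + 7209/28990 = 182176418/275405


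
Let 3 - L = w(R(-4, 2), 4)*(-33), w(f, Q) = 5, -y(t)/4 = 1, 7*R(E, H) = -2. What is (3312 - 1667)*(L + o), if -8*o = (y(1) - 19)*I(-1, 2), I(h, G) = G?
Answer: 1143275/4 ≈ 2.8582e+5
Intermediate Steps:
R(E, H) = -2/7 (R(E, H) = (1/7)*(-2) = -2/7)
y(t) = -4 (y(t) = -4*1 = -4)
L = 168 (L = 3 - 5*(-33) = 3 - 1*(-165) = 3 + 165 = 168)
o = 23/4 (o = -(-4 - 19)*2/8 = -(-23)*2/8 = -1/8*(-46) = 23/4 ≈ 5.7500)
(3312 - 1667)*(L + o) = (3312 - 1667)*(168 + 23/4) = 1645*(695/4) = 1143275/4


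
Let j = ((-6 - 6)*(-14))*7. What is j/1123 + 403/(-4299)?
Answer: 4603055/4827777 ≈ 0.95345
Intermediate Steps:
j = 1176 (j = -12*(-14)*7 = 168*7 = 1176)
j/1123 + 403/(-4299) = 1176/1123 + 403/(-4299) = 1176*(1/1123) + 403*(-1/4299) = 1176/1123 - 403/4299 = 4603055/4827777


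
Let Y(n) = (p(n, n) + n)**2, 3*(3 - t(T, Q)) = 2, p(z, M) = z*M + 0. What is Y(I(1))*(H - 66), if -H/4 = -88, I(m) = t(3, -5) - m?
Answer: 224224/81 ≈ 2768.2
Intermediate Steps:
p(z, M) = M*z (p(z, M) = M*z + 0 = M*z)
t(T, Q) = 7/3 (t(T, Q) = 3 - 1/3*2 = 3 - 2/3 = 7/3)
I(m) = 7/3 - m
Y(n) = (n + n**2)**2 (Y(n) = (n*n + n)**2 = (n**2 + n)**2 = (n + n**2)**2)
H = 352 (H = -4*(-88) = 352)
Y(I(1))*(H - 66) = ((7/3 - 1*1)**2*(1 + (7/3 - 1*1))**2)*(352 - 66) = ((7/3 - 1)**2*(1 + (7/3 - 1))**2)*286 = ((4/3)**2*(1 + 4/3)**2)*286 = (16*(7/3)**2/9)*286 = ((16/9)*(49/9))*286 = (784/81)*286 = 224224/81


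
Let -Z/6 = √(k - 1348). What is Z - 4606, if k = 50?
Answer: -4606 - 6*I*√1298 ≈ -4606.0 - 216.17*I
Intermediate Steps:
Z = -6*I*√1298 (Z = -6*√(50 - 1348) = -6*I*√1298 ≈ -216.17*I)
Z - 4606 = -6*I*√1298 - 4606 = -4606 - 6*I*√1298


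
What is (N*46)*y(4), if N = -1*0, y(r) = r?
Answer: 0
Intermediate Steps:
N = 0
(N*46)*y(4) = (0*46)*4 = 0*4 = 0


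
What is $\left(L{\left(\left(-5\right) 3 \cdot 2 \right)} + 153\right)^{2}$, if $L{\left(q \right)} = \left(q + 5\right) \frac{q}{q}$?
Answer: $16384$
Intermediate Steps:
$L{\left(q \right)} = 5 + q$ ($L{\left(q \right)} = \left(5 + q\right) 1 = 5 + q$)
$\left(L{\left(\left(-5\right) 3 \cdot 2 \right)} + 153\right)^{2} = \left(\left(5 + \left(-5\right) 3 \cdot 2\right) + 153\right)^{2} = \left(\left(5 - 30\right) + 153\right)^{2} = \left(-25 + 153\right)^{2} = 128^{2} = 16384$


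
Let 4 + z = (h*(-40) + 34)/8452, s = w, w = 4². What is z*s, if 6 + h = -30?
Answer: -129336/2113 ≈ -61.210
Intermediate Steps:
h = -36 (h = -6 - 30 = -36)
w = 16
s = 16
z = -16167/4226 (z = -4 + (-36*(-40) + 34)/8452 = -4 + (1440 + 34)*(1/8452) = -4 + 1474*(1/8452) = -4 + 737/4226 = -16167/4226 ≈ -3.8256)
z*s = -16167/4226*16 = -129336/2113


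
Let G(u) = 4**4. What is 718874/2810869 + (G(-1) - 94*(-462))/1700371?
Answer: 1345142503650/4779520132399 ≈ 0.28144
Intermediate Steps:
G(u) = 256
718874/2810869 + (G(-1) - 94*(-462))/1700371 = 718874/2810869 + (256 - 94*(-462))/1700371 = 718874*(1/2810869) + (256 + 43428)*(1/1700371) = 718874/2810869 + 43684*(1/1700371) = 718874/2810869 + 43684/1700371 = 1345142503650/4779520132399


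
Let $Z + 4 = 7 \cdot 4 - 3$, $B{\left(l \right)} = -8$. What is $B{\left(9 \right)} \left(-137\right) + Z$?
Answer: $1117$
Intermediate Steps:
$Z = 21$ ($Z = -4 + \left(7 \cdot 4 - 3\right) = -4 + \left(28 - 3\right) = -4 + 25 = 21$)
$B{\left(9 \right)} \left(-137\right) + Z = \left(-8\right) \left(-137\right) + 21 = 1096 + 21 = 1117$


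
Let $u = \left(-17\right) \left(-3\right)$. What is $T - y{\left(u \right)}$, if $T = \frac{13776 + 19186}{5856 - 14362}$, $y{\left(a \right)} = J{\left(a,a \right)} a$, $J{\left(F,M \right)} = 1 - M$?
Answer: $\frac{10828669}{4253} \approx 2546.1$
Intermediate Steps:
$u = 51$
$y{\left(a \right)} = a \left(1 - a\right)$ ($y{\left(a \right)} = \left(1 - a\right) a = a \left(1 - a\right)$)
$T = - \frac{16481}{4253}$ ($T = \frac{32962}{-8506} = 32962 \left(- \frac{1}{8506}\right) = - \frac{16481}{4253} \approx -3.8751$)
$T - y{\left(u \right)} = - \frac{16481}{4253} - 51 \left(1 - 51\right) = - \frac{16481}{4253} - 51 \left(-50\right) = - \frac{16481}{4253} - -2550 = - \frac{16481}{4253} + 2550 = \frac{10828669}{4253}$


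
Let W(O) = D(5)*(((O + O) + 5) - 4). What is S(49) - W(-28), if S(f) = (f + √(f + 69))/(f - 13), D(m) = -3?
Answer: -5891/36 + √118/36 ≈ -163.34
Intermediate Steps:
S(f) = (f + √(69 + f))/(-13 + f)
W(O) = -3 - 6*O (W(O) = -3*(((O + O) + 5) - 4) = -3*((2*O + 5) - 4) = -3*((5 + 2*O) - 4) = -3*(1 + 2*O) = -3 - 6*O)
S(49) - W(-28) = (49 + √(69 + 49))/(-13 + 49) - (-3 - 6*(-28)) = (49 + √118)/36 - (-3 + 168) = (49 + √118)/36 - 1*165 = (49/36 + √118/36) - 165 = -5891/36 + √118/36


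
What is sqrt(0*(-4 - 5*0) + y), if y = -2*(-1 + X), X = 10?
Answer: 3*I*sqrt(2) ≈ 4.2426*I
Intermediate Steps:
y = -18 (y = -2*(-1 + 10) = -2*9 = -18)
sqrt(0*(-4 - 5*0) + y) = sqrt(0*(-4 - 5*0) - 18) = sqrt(0*(-4 + 0) - 18) = sqrt(0*(-4) - 18) = sqrt(0 - 18) = sqrt(-18) = 3*I*sqrt(2)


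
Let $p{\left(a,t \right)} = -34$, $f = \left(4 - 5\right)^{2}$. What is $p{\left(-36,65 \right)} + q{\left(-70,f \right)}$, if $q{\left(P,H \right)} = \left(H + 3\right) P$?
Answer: $-314$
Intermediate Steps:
$f = 1$ ($f = \left(-1\right)^{2} = 1$)
$q{\left(P,H \right)} = P \left(3 + H\right)$ ($q{\left(P,H \right)} = \left(3 + H\right) P = P \left(3 + H\right)$)
$p{\left(-36,65 \right)} + q{\left(-70,f \right)} = -34 - 70 \left(3 + 1\right) = -34 - 280 = -314$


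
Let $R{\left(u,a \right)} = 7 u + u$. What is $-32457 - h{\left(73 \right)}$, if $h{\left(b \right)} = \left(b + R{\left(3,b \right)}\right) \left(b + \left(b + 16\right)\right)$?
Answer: $-48171$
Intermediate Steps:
$R{\left(u,a \right)} = 8 u$
$h{\left(b \right)} = \left(16 + 2 b\right) \left(24 + b\right)$ ($h{\left(b \right)} = \left(b + 8 \cdot 3\right) \left(b + \left(b + 16\right)\right) = \left(b + 24\right) \left(b + \left(16 + b\right)\right) = \left(24 + b\right) \left(16 + 2 b\right) = \left(16 + 2 b\right) \left(24 + b\right)$)
$-32457 - h{\left(73 \right)} = -32457 - \left(384 + 2 \cdot 73^{2} + 64 \cdot 73\right) = -32457 - \left(384 + 2 \cdot 5329 + 4672\right) = -32457 - \left(384 + 10658 + 4672\right) = -32457 - 15714 = -48171$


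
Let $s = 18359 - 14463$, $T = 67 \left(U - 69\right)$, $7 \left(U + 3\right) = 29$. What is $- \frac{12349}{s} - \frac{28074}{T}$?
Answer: $\frac{372627203}{123990200} \approx 3.0053$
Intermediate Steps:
$U = \frac{8}{7}$ ($U = -3 + \frac{1}{7} \cdot 29 = -3 + \frac{29}{7} = \frac{8}{7} \approx 1.1429$)
$T = - \frac{31825}{7}$ ($T = 67 \left(\frac{8}{7} - 69\right) = 67 \left(- \frac{475}{7}\right) = - \frac{31825}{7} \approx -4546.4$)
$s = 3896$
$- \frac{12349}{s} - \frac{28074}{T} = - \frac{12349}{3896} - \frac{28074}{- \frac{31825}{7}} = \left(-12349\right) \frac{1}{3896} - - \frac{196518}{31825} = - \frac{12349}{3896} + \frac{196518}{31825} = \frac{372627203}{123990200}$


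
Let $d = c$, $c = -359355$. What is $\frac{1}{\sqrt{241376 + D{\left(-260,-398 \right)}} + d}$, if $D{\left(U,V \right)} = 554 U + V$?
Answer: $- \frac{359355}{129135919087} - \frac{\sqrt{96938}}{129135919087} \approx -2.7852 \cdot 10^{-6}$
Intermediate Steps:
$D{\left(U,V \right)} = V + 554 U$
$d = -359355$
$\frac{1}{\sqrt{241376 + D{\left(-260,-398 \right)}} + d} = \frac{1}{\sqrt{241376 + \left(-398 + 554 \left(-260\right)\right)} - 359355} = \frac{1}{\sqrt{241376 - 144438} - 359355} = \frac{1}{\sqrt{96938} - 359355} = \frac{1}{-359355 + \sqrt{96938}}$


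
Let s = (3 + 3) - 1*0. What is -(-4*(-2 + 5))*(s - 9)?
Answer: -36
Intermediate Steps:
s = 6 (s = 6 + 0 = 6)
-(-4*(-2 + 5))*(s - 9) = -(-4*(-2 + 5))*(6 - 9) = -(-4*3)*(-3) = -(-12)*(-3) = -1*36 = -36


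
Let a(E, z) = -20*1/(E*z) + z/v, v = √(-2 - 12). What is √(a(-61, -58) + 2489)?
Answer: √(381659130111 + 635260283*I*√14)/12383 ≈ 49.89 + 0.15535*I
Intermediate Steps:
v = I*√14 (v = √(-14) = I*√14 ≈ 3.7417*I)
a(E, z) = -20/(E*z) - I*z*√14/14 (a(E, z) = -20*1/(E*z) + z/((I*√14)) = -20/(E*z) + z*(-I*√14/14) = -20/(E*z) - I*z*√14/14)
√(a(-61, -58) + 2489) = √((-20/(-61*(-58)) - 1/14*I*(-58)*√14) + 2489) = √((-20*(-1/61)*(-1/58) + 29*I*√14/7) + 2489) = √((-10/1769 + 29*I*√14/7) + 2489) = √(4403031/1769 + 29*I*√14/7)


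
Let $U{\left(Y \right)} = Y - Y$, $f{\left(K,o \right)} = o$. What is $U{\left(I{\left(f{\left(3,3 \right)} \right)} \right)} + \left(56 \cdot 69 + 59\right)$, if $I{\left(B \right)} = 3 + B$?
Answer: $3923$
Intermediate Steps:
$U{\left(Y \right)} = 0$
$U{\left(I{\left(f{\left(3,3 \right)} \right)} \right)} + \left(56 \cdot 69 + 59\right) = 0 + \left(56 \cdot 69 + 59\right) = 0 + \left(3864 + 59\right) = 0 + 3923 = 3923$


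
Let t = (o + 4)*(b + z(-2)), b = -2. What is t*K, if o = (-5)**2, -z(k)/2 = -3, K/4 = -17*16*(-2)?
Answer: 252416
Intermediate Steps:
K = 2176 (K = 4*(-17*16*(-2)) = 4*(-272*(-2)) = 4*544 = 2176)
z(k) = 6 (z(k) = -2*(-3) = 6)
o = 25
t = 116 (t = (25 + 4)*(-2 + 6) = 29*4 = 116)
t*K = 116*2176 = 252416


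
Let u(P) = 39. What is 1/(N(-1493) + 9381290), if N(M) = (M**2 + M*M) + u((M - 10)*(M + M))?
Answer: 1/13839427 ≈ 7.2257e-8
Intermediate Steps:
N(M) = 39 + 2*M**2 (N(M) = (M**2 + M*M) + 39 = (M**2 + M**2) + 39 = 2*M**2 + 39 = 39 + 2*M**2)
1/(N(-1493) + 9381290) = 1/((39 + 2*(-1493)**2) + 9381290) = 1/((39 + 2*2229049) + 9381290) = 1/((39 + 4458098) + 9381290) = 1/(4458137 + 9381290) = 1/13839427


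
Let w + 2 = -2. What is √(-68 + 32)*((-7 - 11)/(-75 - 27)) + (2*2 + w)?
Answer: 18*I/17 ≈ 1.0588*I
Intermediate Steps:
w = -4 (w = -2 - 2 = -4)
√(-68 + 32)*((-7 - 11)/(-75 - 27)) + (2*2 + w) = √(-68 + 32)*((-7 - 11)/(-75 - 27)) + (2*2 - 4) = √(-36)*(-18/(-102)) + (4 - 4) = (6*I)*(-18*(-1/102)) + 0 = (6*I)*(3/17) + 0 = 18*I/17 + 0 = 18*I/17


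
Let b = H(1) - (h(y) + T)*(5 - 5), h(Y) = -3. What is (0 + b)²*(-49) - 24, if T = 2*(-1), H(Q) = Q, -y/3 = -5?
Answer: -73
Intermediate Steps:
y = 15 (y = -3*(-5) = 15)
T = -2
b = 1 (b = 1 - (-3 - 2)*(5 - 5) = 1 - (-5)*0 = 1 - 1*0 = 1 + 0 = 1)
(0 + b)²*(-49) - 24 = (0 + 1)²*(-49) - 24 = 1²*(-49) - 24 = 1*(-49) - 24 = -49 - 24 = -73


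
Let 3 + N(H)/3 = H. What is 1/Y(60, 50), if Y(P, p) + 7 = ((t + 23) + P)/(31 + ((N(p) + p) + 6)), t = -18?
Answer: -228/1531 ≈ -0.14892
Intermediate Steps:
N(H) = -9 + 3*H
Y(P, p) = -7 + (5 + P)/(28 + 4*p) (Y(P, p) = -7 + ((-18 + 23) + P)/(31 + (((-9 + 3*p) + p) + 6)) = -7 + (5 + P)/(31 + ((-9 + 4*p) + 6)) = -7 + (5 + P)/(31 + (-3 + 4*p)) = -7 + (5 + P)/(28 + 4*p))
1/Y(60, 50) = 1/((-191 + 60 - 28*50)/(4*(7 + 50))) = 1/((1/4)*(-191 + 60 - 1400)/57) = 1/((1/4)*(1/57)*(-1531)) = 1/(-1531/228) = -228/1531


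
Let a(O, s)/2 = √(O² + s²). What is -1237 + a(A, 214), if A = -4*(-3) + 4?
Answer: -1237 + 4*√11513 ≈ -807.81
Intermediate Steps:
A = 16 (A = 12 + 4 = 16)
a(O, s) = 2*√(O² + s²)
-1237 + a(A, 214) = -1237 + 2*√(16² + 214²) = -1237 + 2*√(256 + 45796) = -1237 + 2*√46052 = -1237 + 2*(2*√11513) = -1237 + 4*√11513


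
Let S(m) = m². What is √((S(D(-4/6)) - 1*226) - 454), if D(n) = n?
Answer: 2*I*√1529/3 ≈ 26.068*I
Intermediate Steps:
√((S(D(-4/6)) - 1*226) - 454) = √(((-4/6)² - 1*226) - 454) = √(((-4*⅙)² - 226) - 454) = √(((-⅔)² - 226) - 454) = √((4/9 - 226) - 454) = √(-2030/9 - 454) = √(-6116/9) = 2*I*√1529/3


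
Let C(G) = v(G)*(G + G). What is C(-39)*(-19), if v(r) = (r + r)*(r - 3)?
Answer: 4855032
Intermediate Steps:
v(r) = 2*r*(-3 + r) (v(r) = (2*r)*(-3 + r) = 2*r*(-3 + r))
C(G) = 4*G**2*(-3 + G) (C(G) = (2*G*(-3 + G))*(G + G) = (2*G*(-3 + G))*(2*G) = 4*G**2*(-3 + G))
C(-39)*(-19) = (4*(-39)**2*(-3 - 39))*(-19) = (4*1521*(-42))*(-19) = -255528*(-19) = 4855032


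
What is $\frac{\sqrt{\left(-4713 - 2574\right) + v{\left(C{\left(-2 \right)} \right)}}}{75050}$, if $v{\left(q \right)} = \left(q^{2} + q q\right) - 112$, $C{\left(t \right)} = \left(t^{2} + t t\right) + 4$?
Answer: $\frac{i \sqrt{7111}}{75050} \approx 0.0011236 i$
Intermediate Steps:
$C{\left(t \right)} = 4 + 2 t^{2}$ ($C{\left(t \right)} = \left(t^{2} + t^{2}\right) + 4 = 2 t^{2} + 4 = 4 + 2 t^{2}$)
$v{\left(q \right)} = -112 + 2 q^{2}$ ($v{\left(q \right)} = \left(q^{2} + q^{2}\right) - 112 = 2 q^{2} - 112 = -112 + 2 q^{2}$)
$\frac{\sqrt{\left(-4713 - 2574\right) + v{\left(C{\left(-2 \right)} \right)}}}{75050} = \frac{\sqrt{\left(-4713 - 2574\right) - \left(112 - 2 \left(4 + 2 \left(-2\right)^{2}\right)^{2}\right)}}{75050} = \sqrt{-7287 - \left(112 - 2 \left(4 + 2 \cdot 4\right)^{2}\right)} \frac{1}{75050} = \sqrt{-7287 - \left(112 - 2 \left(4 + 8\right)^{2}\right)} \frac{1}{75050} = \sqrt{-7287 - \left(112 - 2 \cdot 12^{2}\right)} \frac{1}{75050} = \sqrt{-7287 + \left(-112 + 2 \cdot 144\right)} \frac{1}{75050} = \sqrt{-7287 + \left(-112 + 288\right)} \frac{1}{75050} = \sqrt{-7287 + 176} \cdot \frac{1}{75050} = \sqrt{-7111} \cdot \frac{1}{75050} = i \sqrt{7111} \cdot \frac{1}{75050} = \frac{i \sqrt{7111}}{75050}$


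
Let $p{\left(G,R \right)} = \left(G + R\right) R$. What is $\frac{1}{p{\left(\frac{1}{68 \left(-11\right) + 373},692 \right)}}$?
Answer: $\frac{375}{179573308} \approx 2.0883 \cdot 10^{-6}$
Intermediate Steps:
$p{\left(G,R \right)} = R \left(G + R\right)$
$\frac{1}{p{\left(\frac{1}{68 \left(-11\right) + 373},692 \right)}} = \frac{1}{692 \left(\frac{1}{68 \left(-11\right) + 373} + 692\right)} = \frac{1}{692 \left(\frac{1}{-748 + 373} + 692\right)} = \frac{1}{692 \left(\frac{1}{-375} + 692\right)} = \frac{1}{692 \left(- \frac{1}{375} + 692\right)} = \frac{1}{692 \cdot \frac{259499}{375}} = \frac{1}{\frac{179573308}{375}} = \frac{375}{179573308}$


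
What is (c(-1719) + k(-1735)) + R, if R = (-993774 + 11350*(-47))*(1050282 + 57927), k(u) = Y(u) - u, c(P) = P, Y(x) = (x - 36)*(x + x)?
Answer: -1692477236430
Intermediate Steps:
Y(x) = 2*x*(-36 + x) (Y(x) = (-36 + x)*(2*x) = 2*x*(-36 + x))
k(u) = -u + 2*u*(-36 + u) (k(u) = 2*u*(-36 + u) - u = -u + 2*u*(-36 + u))
R = -1692483381816 (R = (-993774 - 533450)*1108209 = -1527224*1108209 = -1692483381816)
(c(-1719) + k(-1735)) + R = (-1719 - 1735*(-73 + 2*(-1735))) - 1692483381816 = (-1719 - 1735*(-73 - 3470)) - 1692483381816 = (-1719 - 1735*(-3543)) - 1692483381816 = (-1719 + 6147105) - 1692483381816 = 6145386 - 1692483381816 = -1692477236430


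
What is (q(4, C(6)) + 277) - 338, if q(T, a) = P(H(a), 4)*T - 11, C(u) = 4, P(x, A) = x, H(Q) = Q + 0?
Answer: -56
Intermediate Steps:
H(Q) = Q
q(T, a) = -11 + T*a (q(T, a) = a*T - 11 = T*a - 11 = -11 + T*a)
(q(4, C(6)) + 277) - 338 = ((-11 + 4*4) + 277) - 338 = ((-11 + 16) + 277) - 338 = (5 + 277) - 338 = 282 - 338 = -56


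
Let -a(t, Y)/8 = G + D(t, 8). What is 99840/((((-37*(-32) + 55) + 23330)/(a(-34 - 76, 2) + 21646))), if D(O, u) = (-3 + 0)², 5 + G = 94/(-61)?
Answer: 131709527040/1498709 ≈ 87882.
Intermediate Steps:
G = -399/61 (G = -5 + 94/(-61) = -5 + 94*(-1/61) = -5 - 94/61 = -399/61 ≈ -6.5410)
D(O, u) = 9 (D(O, u) = (-3)² = 9)
a(t, Y) = -1200/61 (a(t, Y) = -8*(-399/61 + 9) = -8*150/61 = -1200/61)
99840/((((-37*(-32) + 55) + 23330)/(a(-34 - 76, 2) + 21646))) = 99840/((((-37*(-32) + 55) + 23330)/(-1200/61 + 21646))) = 99840/((((1184 + 55) + 23330)/(1319206/61))) = 99840/(((1239 + 23330)*(61/1319206))) = 99840/((24569*(61/1319206))) = 99840/(1498709/1319206) = 99840*(1319206/1498709) = 131709527040/1498709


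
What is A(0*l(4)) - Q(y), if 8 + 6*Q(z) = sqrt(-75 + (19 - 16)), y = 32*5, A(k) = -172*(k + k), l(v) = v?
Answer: 4/3 - I*sqrt(2) ≈ 1.3333 - 1.4142*I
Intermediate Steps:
A(k) = -344*k
y = 160
Q(z) = -4/3 + I*sqrt(2) (Q(z) = -4/3 + sqrt(-75 + (19 - 16))/6 = -4/3 + sqrt(-75 + 3)/6 = -4/3 + sqrt(-72)/6 = -4/3 + (6*I*sqrt(2))/6 = -4/3 + I*sqrt(2))
A(0*l(4)) - Q(y) = -0*4 - (-4/3 + I*sqrt(2)) = -344*0 + (4/3 - I*sqrt(2)) = 0 + (4/3 - I*sqrt(2)) = 4/3 - I*sqrt(2)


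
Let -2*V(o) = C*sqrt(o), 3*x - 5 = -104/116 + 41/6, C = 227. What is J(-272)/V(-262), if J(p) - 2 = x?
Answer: 2947*I*sqrt(262)/15522714 ≈ 0.003073*I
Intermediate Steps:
x = 1903/522 (x = 5/3 + (-104/116 + 41/6)/3 = 5/3 + (-104*1/116 + 41*(1/6))/3 = 5/3 + (-26/29 + 41/6)/3 = 5/3 + (1/3)*(1033/174) = 5/3 + 1033/522 = 1903/522 ≈ 3.6456)
J(p) = 2947/522 (J(p) = 2 + 1903/522 = 2947/522)
V(o) = -227*sqrt(o)/2
J(-272)/V(-262) = 2947/(522*((-227*I*sqrt(262)/2))) = 2947*(I*sqrt(262)/29737)/522 = 2947*I*sqrt(262)/15522714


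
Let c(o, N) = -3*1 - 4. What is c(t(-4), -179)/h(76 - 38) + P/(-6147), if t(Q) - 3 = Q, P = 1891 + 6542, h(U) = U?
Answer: -40387/25954 ≈ -1.5561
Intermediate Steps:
P = 8433
t(Q) = 3 + Q
c(o, N) = -7 (c(o, N) = -3 - 4 = -7)
c(t(-4), -179)/h(76 - 38) + P/(-6147) = -7/(76 - 38) + 8433/(-6147) = -7/38 + 8433*(-1/6147) = -7*1/38 - 937/683 = -7/38 - 937/683 = -40387/25954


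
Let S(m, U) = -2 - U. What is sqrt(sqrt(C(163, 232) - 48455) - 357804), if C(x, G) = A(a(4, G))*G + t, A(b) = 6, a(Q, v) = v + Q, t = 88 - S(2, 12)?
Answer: sqrt(-357804 + I*sqrt(46961)) ≈ 0.181 + 598.17*I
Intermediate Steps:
t = 102 (t = 88 - (-2 - 1*12) = 88 - (-2 - 12) = 88 - 1*(-14) = 88 + 14 = 102)
a(Q, v) = Q + v
C(x, G) = 102 + 6*G (C(x, G) = 6*G + 102 = 102 + 6*G)
sqrt(sqrt(C(163, 232) - 48455) - 357804) = sqrt(sqrt((102 + 6*232) - 48455) - 357804) = sqrt(sqrt((102 + 1392) - 48455) - 357804) = sqrt(sqrt(1494 - 48455) - 357804) = sqrt(sqrt(-46961) - 357804) = sqrt(I*sqrt(46961) - 357804) = sqrt(-357804 + I*sqrt(46961))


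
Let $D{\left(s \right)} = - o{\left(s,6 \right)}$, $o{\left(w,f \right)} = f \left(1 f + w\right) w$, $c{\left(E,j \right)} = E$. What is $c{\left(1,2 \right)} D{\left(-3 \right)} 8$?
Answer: $432$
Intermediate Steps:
$o{\left(w,f \right)} = f w \left(f + w\right)$ ($o{\left(w,f \right)} = f \left(f + w\right) w = f w \left(f + w\right)$)
$D{\left(s \right)} = - 6 s \left(6 + s\right)$
$c{\left(1,2 \right)} D{\left(-3 \right)} 8 = 1 \left(\left(-6\right) \left(-3\right) \left(6 - 3\right)\right) 8 = 1 \left(\left(-6\right) \left(-3\right) 3\right) 8 = 1 \cdot 54 \cdot 8 = 54 \cdot 8 = 432$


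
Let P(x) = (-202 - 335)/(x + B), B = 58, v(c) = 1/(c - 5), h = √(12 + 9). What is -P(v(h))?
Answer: 121899/12877 + 537*√21/12877 ≈ 9.6575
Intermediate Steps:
h = √21 ≈ 4.5826
v(c) = 1/(-5 + c)
P(x) = -537/(58 + x) (P(x) = (-202 - 335)/(x + 58) = -537/(58 + x))
-P(v(h)) = -(-537)/(58 + 1/(-5 + √21)) = 537/(58 + 1/(-5 + √21))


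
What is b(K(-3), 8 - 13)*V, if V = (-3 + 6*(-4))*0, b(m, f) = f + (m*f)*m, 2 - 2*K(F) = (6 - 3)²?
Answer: 0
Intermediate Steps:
K(F) = -7/2 (K(F) = 1 - (6 - 3)²/2 = 1 - ½*3² = 1 - ½*9 = 1 - 9/2 = -7/2)
b(m, f) = f + f*m² (b(m, f) = f + (f*m)*m = f + f*m²)
V = 0 (V = (-3 - 24)*0 = -27*0 = 0)
b(K(-3), 8 - 13)*V = ((8 - 13)*(1 + (-7/2)²))*0 = -5*(1 + 49/4)*0 = -5*53/4*0 = -265/4*0 = 0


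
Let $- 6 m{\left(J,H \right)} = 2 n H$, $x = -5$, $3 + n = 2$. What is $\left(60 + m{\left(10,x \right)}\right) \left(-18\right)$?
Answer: $-1050$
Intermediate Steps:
$n = -1$ ($n = -3 + 2 = -1$)
$m{\left(J,H \right)} = \frac{H}{3}$ ($m{\left(J,H \right)} = - \frac{2 \left(-1\right) H}{6} = - \frac{\left(-2\right) H}{6} = \frac{H}{3}$)
$\left(60 + m{\left(10,x \right)}\right) \left(-18\right) = \left(60 + \frac{1}{3} \left(-5\right)\right) \left(-18\right) = \left(60 - \frac{5}{3}\right) \left(-18\right) = \frac{175}{3} \left(-18\right) = -1050$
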